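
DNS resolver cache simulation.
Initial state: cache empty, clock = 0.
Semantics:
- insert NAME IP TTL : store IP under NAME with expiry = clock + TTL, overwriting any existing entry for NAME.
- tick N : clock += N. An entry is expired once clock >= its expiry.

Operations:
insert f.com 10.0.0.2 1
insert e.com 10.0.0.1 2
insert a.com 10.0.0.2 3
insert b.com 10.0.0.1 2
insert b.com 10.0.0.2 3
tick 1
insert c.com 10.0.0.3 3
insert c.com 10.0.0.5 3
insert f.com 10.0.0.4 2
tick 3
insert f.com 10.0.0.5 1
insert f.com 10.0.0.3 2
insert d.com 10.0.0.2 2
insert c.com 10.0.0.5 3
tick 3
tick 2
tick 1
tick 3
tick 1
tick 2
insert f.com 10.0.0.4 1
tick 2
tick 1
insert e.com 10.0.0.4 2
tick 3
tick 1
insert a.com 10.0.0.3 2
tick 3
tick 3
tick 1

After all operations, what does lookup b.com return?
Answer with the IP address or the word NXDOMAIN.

Op 1: insert f.com -> 10.0.0.2 (expiry=0+1=1). clock=0
Op 2: insert e.com -> 10.0.0.1 (expiry=0+2=2). clock=0
Op 3: insert a.com -> 10.0.0.2 (expiry=0+3=3). clock=0
Op 4: insert b.com -> 10.0.0.1 (expiry=0+2=2). clock=0
Op 5: insert b.com -> 10.0.0.2 (expiry=0+3=3). clock=0
Op 6: tick 1 -> clock=1. purged={f.com}
Op 7: insert c.com -> 10.0.0.3 (expiry=1+3=4). clock=1
Op 8: insert c.com -> 10.0.0.5 (expiry=1+3=4). clock=1
Op 9: insert f.com -> 10.0.0.4 (expiry=1+2=3). clock=1
Op 10: tick 3 -> clock=4. purged={a.com,b.com,c.com,e.com,f.com}
Op 11: insert f.com -> 10.0.0.5 (expiry=4+1=5). clock=4
Op 12: insert f.com -> 10.0.0.3 (expiry=4+2=6). clock=4
Op 13: insert d.com -> 10.0.0.2 (expiry=4+2=6). clock=4
Op 14: insert c.com -> 10.0.0.5 (expiry=4+3=7). clock=4
Op 15: tick 3 -> clock=7. purged={c.com,d.com,f.com}
Op 16: tick 2 -> clock=9.
Op 17: tick 1 -> clock=10.
Op 18: tick 3 -> clock=13.
Op 19: tick 1 -> clock=14.
Op 20: tick 2 -> clock=16.
Op 21: insert f.com -> 10.0.0.4 (expiry=16+1=17). clock=16
Op 22: tick 2 -> clock=18. purged={f.com}
Op 23: tick 1 -> clock=19.
Op 24: insert e.com -> 10.0.0.4 (expiry=19+2=21). clock=19
Op 25: tick 3 -> clock=22. purged={e.com}
Op 26: tick 1 -> clock=23.
Op 27: insert a.com -> 10.0.0.3 (expiry=23+2=25). clock=23
Op 28: tick 3 -> clock=26. purged={a.com}
Op 29: tick 3 -> clock=29.
Op 30: tick 1 -> clock=30.
lookup b.com: not in cache (expired or never inserted)

Answer: NXDOMAIN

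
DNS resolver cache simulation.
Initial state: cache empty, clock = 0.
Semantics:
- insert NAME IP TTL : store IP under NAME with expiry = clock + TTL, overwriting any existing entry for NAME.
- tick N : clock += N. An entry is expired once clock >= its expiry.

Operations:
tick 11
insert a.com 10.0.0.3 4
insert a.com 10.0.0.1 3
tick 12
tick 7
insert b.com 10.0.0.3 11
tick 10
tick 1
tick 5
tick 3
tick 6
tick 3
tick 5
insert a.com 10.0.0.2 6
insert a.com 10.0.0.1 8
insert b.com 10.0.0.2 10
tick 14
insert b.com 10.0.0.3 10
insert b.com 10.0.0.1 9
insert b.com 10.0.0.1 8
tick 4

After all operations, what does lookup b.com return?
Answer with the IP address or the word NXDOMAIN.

Op 1: tick 11 -> clock=11.
Op 2: insert a.com -> 10.0.0.3 (expiry=11+4=15). clock=11
Op 3: insert a.com -> 10.0.0.1 (expiry=11+3=14). clock=11
Op 4: tick 12 -> clock=23. purged={a.com}
Op 5: tick 7 -> clock=30.
Op 6: insert b.com -> 10.0.0.3 (expiry=30+11=41). clock=30
Op 7: tick 10 -> clock=40.
Op 8: tick 1 -> clock=41. purged={b.com}
Op 9: tick 5 -> clock=46.
Op 10: tick 3 -> clock=49.
Op 11: tick 6 -> clock=55.
Op 12: tick 3 -> clock=58.
Op 13: tick 5 -> clock=63.
Op 14: insert a.com -> 10.0.0.2 (expiry=63+6=69). clock=63
Op 15: insert a.com -> 10.0.0.1 (expiry=63+8=71). clock=63
Op 16: insert b.com -> 10.0.0.2 (expiry=63+10=73). clock=63
Op 17: tick 14 -> clock=77. purged={a.com,b.com}
Op 18: insert b.com -> 10.0.0.3 (expiry=77+10=87). clock=77
Op 19: insert b.com -> 10.0.0.1 (expiry=77+9=86). clock=77
Op 20: insert b.com -> 10.0.0.1 (expiry=77+8=85). clock=77
Op 21: tick 4 -> clock=81.
lookup b.com: present, ip=10.0.0.1 expiry=85 > clock=81

Answer: 10.0.0.1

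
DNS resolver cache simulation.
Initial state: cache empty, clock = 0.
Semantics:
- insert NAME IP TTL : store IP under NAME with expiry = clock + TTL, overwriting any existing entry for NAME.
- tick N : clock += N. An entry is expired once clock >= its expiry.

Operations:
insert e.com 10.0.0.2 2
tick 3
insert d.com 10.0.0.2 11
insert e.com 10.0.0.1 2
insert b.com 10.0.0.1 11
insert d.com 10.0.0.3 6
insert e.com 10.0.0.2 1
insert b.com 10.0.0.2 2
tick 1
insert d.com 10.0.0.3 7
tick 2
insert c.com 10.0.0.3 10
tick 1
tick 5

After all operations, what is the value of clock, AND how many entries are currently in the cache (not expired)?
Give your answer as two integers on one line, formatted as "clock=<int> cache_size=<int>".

Answer: clock=12 cache_size=1

Derivation:
Op 1: insert e.com -> 10.0.0.2 (expiry=0+2=2). clock=0
Op 2: tick 3 -> clock=3. purged={e.com}
Op 3: insert d.com -> 10.0.0.2 (expiry=3+11=14). clock=3
Op 4: insert e.com -> 10.0.0.1 (expiry=3+2=5). clock=3
Op 5: insert b.com -> 10.0.0.1 (expiry=3+11=14). clock=3
Op 6: insert d.com -> 10.0.0.3 (expiry=3+6=9). clock=3
Op 7: insert e.com -> 10.0.0.2 (expiry=3+1=4). clock=3
Op 8: insert b.com -> 10.0.0.2 (expiry=3+2=5). clock=3
Op 9: tick 1 -> clock=4. purged={e.com}
Op 10: insert d.com -> 10.0.0.3 (expiry=4+7=11). clock=4
Op 11: tick 2 -> clock=6. purged={b.com}
Op 12: insert c.com -> 10.0.0.3 (expiry=6+10=16). clock=6
Op 13: tick 1 -> clock=7.
Op 14: tick 5 -> clock=12. purged={d.com}
Final clock = 12
Final cache (unexpired): {c.com} -> size=1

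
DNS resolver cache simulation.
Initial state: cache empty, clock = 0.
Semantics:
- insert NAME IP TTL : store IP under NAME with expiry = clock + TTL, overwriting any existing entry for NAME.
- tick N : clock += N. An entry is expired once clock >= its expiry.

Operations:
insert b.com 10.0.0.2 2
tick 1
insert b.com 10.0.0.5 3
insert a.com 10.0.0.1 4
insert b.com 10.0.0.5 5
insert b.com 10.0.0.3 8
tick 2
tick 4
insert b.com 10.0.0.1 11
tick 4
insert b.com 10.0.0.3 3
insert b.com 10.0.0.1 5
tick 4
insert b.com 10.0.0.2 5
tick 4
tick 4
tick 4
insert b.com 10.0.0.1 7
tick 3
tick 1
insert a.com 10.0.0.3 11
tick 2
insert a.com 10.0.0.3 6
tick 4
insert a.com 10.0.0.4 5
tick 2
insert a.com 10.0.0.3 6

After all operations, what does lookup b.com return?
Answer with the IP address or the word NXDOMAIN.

Op 1: insert b.com -> 10.0.0.2 (expiry=0+2=2). clock=0
Op 2: tick 1 -> clock=1.
Op 3: insert b.com -> 10.0.0.5 (expiry=1+3=4). clock=1
Op 4: insert a.com -> 10.0.0.1 (expiry=1+4=5). clock=1
Op 5: insert b.com -> 10.0.0.5 (expiry=1+5=6). clock=1
Op 6: insert b.com -> 10.0.0.3 (expiry=1+8=9). clock=1
Op 7: tick 2 -> clock=3.
Op 8: tick 4 -> clock=7. purged={a.com}
Op 9: insert b.com -> 10.0.0.1 (expiry=7+11=18). clock=7
Op 10: tick 4 -> clock=11.
Op 11: insert b.com -> 10.0.0.3 (expiry=11+3=14). clock=11
Op 12: insert b.com -> 10.0.0.1 (expiry=11+5=16). clock=11
Op 13: tick 4 -> clock=15.
Op 14: insert b.com -> 10.0.0.2 (expiry=15+5=20). clock=15
Op 15: tick 4 -> clock=19.
Op 16: tick 4 -> clock=23. purged={b.com}
Op 17: tick 4 -> clock=27.
Op 18: insert b.com -> 10.0.0.1 (expiry=27+7=34). clock=27
Op 19: tick 3 -> clock=30.
Op 20: tick 1 -> clock=31.
Op 21: insert a.com -> 10.0.0.3 (expiry=31+11=42). clock=31
Op 22: tick 2 -> clock=33.
Op 23: insert a.com -> 10.0.0.3 (expiry=33+6=39). clock=33
Op 24: tick 4 -> clock=37. purged={b.com}
Op 25: insert a.com -> 10.0.0.4 (expiry=37+5=42). clock=37
Op 26: tick 2 -> clock=39.
Op 27: insert a.com -> 10.0.0.3 (expiry=39+6=45). clock=39
lookup b.com: not in cache (expired or never inserted)

Answer: NXDOMAIN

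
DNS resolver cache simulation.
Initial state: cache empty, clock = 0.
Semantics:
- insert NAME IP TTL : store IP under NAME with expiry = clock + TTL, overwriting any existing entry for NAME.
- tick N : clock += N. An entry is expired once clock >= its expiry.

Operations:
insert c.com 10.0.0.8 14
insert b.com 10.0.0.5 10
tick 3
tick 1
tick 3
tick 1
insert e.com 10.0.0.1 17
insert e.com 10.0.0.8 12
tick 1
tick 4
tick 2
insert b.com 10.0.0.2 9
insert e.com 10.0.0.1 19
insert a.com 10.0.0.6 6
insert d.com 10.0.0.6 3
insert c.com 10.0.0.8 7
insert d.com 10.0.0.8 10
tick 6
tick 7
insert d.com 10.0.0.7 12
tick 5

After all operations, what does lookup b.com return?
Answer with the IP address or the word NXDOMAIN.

Answer: NXDOMAIN

Derivation:
Op 1: insert c.com -> 10.0.0.8 (expiry=0+14=14). clock=0
Op 2: insert b.com -> 10.0.0.5 (expiry=0+10=10). clock=0
Op 3: tick 3 -> clock=3.
Op 4: tick 1 -> clock=4.
Op 5: tick 3 -> clock=7.
Op 6: tick 1 -> clock=8.
Op 7: insert e.com -> 10.0.0.1 (expiry=8+17=25). clock=8
Op 8: insert e.com -> 10.0.0.8 (expiry=8+12=20). clock=8
Op 9: tick 1 -> clock=9.
Op 10: tick 4 -> clock=13. purged={b.com}
Op 11: tick 2 -> clock=15. purged={c.com}
Op 12: insert b.com -> 10.0.0.2 (expiry=15+9=24). clock=15
Op 13: insert e.com -> 10.0.0.1 (expiry=15+19=34). clock=15
Op 14: insert a.com -> 10.0.0.6 (expiry=15+6=21). clock=15
Op 15: insert d.com -> 10.0.0.6 (expiry=15+3=18). clock=15
Op 16: insert c.com -> 10.0.0.8 (expiry=15+7=22). clock=15
Op 17: insert d.com -> 10.0.0.8 (expiry=15+10=25). clock=15
Op 18: tick 6 -> clock=21. purged={a.com}
Op 19: tick 7 -> clock=28. purged={b.com,c.com,d.com}
Op 20: insert d.com -> 10.0.0.7 (expiry=28+12=40). clock=28
Op 21: tick 5 -> clock=33.
lookup b.com: not in cache (expired or never inserted)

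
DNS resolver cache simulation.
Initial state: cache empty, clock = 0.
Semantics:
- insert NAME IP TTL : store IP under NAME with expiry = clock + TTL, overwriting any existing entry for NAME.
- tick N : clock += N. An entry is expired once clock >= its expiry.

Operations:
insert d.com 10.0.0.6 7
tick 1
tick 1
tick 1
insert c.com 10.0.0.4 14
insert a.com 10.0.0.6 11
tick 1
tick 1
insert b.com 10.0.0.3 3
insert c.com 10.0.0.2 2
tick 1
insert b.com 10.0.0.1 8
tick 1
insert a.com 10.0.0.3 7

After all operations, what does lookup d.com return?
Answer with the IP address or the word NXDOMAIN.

Answer: NXDOMAIN

Derivation:
Op 1: insert d.com -> 10.0.0.6 (expiry=0+7=7). clock=0
Op 2: tick 1 -> clock=1.
Op 3: tick 1 -> clock=2.
Op 4: tick 1 -> clock=3.
Op 5: insert c.com -> 10.0.0.4 (expiry=3+14=17). clock=3
Op 6: insert a.com -> 10.0.0.6 (expiry=3+11=14). clock=3
Op 7: tick 1 -> clock=4.
Op 8: tick 1 -> clock=5.
Op 9: insert b.com -> 10.0.0.3 (expiry=5+3=8). clock=5
Op 10: insert c.com -> 10.0.0.2 (expiry=5+2=7). clock=5
Op 11: tick 1 -> clock=6.
Op 12: insert b.com -> 10.0.0.1 (expiry=6+8=14). clock=6
Op 13: tick 1 -> clock=7. purged={c.com,d.com}
Op 14: insert a.com -> 10.0.0.3 (expiry=7+7=14). clock=7
lookup d.com: not in cache (expired or never inserted)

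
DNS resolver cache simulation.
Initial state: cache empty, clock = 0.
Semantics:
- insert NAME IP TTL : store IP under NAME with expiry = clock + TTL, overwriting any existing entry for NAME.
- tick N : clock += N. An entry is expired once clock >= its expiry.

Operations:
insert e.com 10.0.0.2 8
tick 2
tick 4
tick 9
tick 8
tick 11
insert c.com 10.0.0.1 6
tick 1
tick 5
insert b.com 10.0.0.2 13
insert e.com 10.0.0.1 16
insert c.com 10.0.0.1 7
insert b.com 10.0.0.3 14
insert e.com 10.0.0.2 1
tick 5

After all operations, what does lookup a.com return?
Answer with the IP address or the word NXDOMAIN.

Answer: NXDOMAIN

Derivation:
Op 1: insert e.com -> 10.0.0.2 (expiry=0+8=8). clock=0
Op 2: tick 2 -> clock=2.
Op 3: tick 4 -> clock=6.
Op 4: tick 9 -> clock=15. purged={e.com}
Op 5: tick 8 -> clock=23.
Op 6: tick 11 -> clock=34.
Op 7: insert c.com -> 10.0.0.1 (expiry=34+6=40). clock=34
Op 8: tick 1 -> clock=35.
Op 9: tick 5 -> clock=40. purged={c.com}
Op 10: insert b.com -> 10.0.0.2 (expiry=40+13=53). clock=40
Op 11: insert e.com -> 10.0.0.1 (expiry=40+16=56). clock=40
Op 12: insert c.com -> 10.0.0.1 (expiry=40+7=47). clock=40
Op 13: insert b.com -> 10.0.0.3 (expiry=40+14=54). clock=40
Op 14: insert e.com -> 10.0.0.2 (expiry=40+1=41). clock=40
Op 15: tick 5 -> clock=45. purged={e.com}
lookup a.com: not in cache (expired or never inserted)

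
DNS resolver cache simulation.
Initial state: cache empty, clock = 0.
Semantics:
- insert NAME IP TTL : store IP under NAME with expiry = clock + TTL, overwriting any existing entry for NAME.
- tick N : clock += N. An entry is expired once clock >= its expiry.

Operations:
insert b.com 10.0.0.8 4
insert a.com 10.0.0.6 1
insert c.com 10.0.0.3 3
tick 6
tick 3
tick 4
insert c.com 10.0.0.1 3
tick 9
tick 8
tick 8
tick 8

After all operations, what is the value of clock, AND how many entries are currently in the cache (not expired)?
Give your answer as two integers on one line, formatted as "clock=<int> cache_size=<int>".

Op 1: insert b.com -> 10.0.0.8 (expiry=0+4=4). clock=0
Op 2: insert a.com -> 10.0.0.6 (expiry=0+1=1). clock=0
Op 3: insert c.com -> 10.0.0.3 (expiry=0+3=3). clock=0
Op 4: tick 6 -> clock=6. purged={a.com,b.com,c.com}
Op 5: tick 3 -> clock=9.
Op 6: tick 4 -> clock=13.
Op 7: insert c.com -> 10.0.0.1 (expiry=13+3=16). clock=13
Op 8: tick 9 -> clock=22. purged={c.com}
Op 9: tick 8 -> clock=30.
Op 10: tick 8 -> clock=38.
Op 11: tick 8 -> clock=46.
Final clock = 46
Final cache (unexpired): {} -> size=0

Answer: clock=46 cache_size=0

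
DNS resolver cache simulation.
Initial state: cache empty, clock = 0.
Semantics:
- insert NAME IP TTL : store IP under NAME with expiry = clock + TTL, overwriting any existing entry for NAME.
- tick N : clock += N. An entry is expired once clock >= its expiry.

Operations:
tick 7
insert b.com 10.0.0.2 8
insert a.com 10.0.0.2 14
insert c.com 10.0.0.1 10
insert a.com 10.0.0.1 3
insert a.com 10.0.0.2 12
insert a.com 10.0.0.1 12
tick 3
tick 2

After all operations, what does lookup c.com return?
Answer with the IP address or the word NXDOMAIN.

Answer: 10.0.0.1

Derivation:
Op 1: tick 7 -> clock=7.
Op 2: insert b.com -> 10.0.0.2 (expiry=7+8=15). clock=7
Op 3: insert a.com -> 10.0.0.2 (expiry=7+14=21). clock=7
Op 4: insert c.com -> 10.0.0.1 (expiry=7+10=17). clock=7
Op 5: insert a.com -> 10.0.0.1 (expiry=7+3=10). clock=7
Op 6: insert a.com -> 10.0.0.2 (expiry=7+12=19). clock=7
Op 7: insert a.com -> 10.0.0.1 (expiry=7+12=19). clock=7
Op 8: tick 3 -> clock=10.
Op 9: tick 2 -> clock=12.
lookup c.com: present, ip=10.0.0.1 expiry=17 > clock=12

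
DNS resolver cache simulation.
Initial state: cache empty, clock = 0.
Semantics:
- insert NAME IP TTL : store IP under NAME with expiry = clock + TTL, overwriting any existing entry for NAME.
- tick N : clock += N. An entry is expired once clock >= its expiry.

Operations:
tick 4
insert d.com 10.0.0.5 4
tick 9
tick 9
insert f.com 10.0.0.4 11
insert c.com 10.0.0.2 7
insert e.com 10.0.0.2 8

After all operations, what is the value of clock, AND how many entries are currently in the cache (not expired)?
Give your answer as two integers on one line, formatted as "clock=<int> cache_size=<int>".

Answer: clock=22 cache_size=3

Derivation:
Op 1: tick 4 -> clock=4.
Op 2: insert d.com -> 10.0.0.5 (expiry=4+4=8). clock=4
Op 3: tick 9 -> clock=13. purged={d.com}
Op 4: tick 9 -> clock=22.
Op 5: insert f.com -> 10.0.0.4 (expiry=22+11=33). clock=22
Op 6: insert c.com -> 10.0.0.2 (expiry=22+7=29). clock=22
Op 7: insert e.com -> 10.0.0.2 (expiry=22+8=30). clock=22
Final clock = 22
Final cache (unexpired): {c.com,e.com,f.com} -> size=3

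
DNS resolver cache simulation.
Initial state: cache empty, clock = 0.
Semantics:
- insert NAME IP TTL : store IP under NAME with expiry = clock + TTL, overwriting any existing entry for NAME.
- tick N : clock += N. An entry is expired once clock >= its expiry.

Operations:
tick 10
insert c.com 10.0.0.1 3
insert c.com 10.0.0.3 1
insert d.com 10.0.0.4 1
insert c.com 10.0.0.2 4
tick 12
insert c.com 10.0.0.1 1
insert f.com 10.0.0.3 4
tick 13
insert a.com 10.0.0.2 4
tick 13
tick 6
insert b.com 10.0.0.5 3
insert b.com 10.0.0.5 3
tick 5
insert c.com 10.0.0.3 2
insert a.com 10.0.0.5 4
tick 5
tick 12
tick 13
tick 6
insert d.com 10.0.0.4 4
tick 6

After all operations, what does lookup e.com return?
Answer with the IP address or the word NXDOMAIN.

Op 1: tick 10 -> clock=10.
Op 2: insert c.com -> 10.0.0.1 (expiry=10+3=13). clock=10
Op 3: insert c.com -> 10.0.0.3 (expiry=10+1=11). clock=10
Op 4: insert d.com -> 10.0.0.4 (expiry=10+1=11). clock=10
Op 5: insert c.com -> 10.0.0.2 (expiry=10+4=14). clock=10
Op 6: tick 12 -> clock=22. purged={c.com,d.com}
Op 7: insert c.com -> 10.0.0.1 (expiry=22+1=23). clock=22
Op 8: insert f.com -> 10.0.0.3 (expiry=22+4=26). clock=22
Op 9: tick 13 -> clock=35. purged={c.com,f.com}
Op 10: insert a.com -> 10.0.0.2 (expiry=35+4=39). clock=35
Op 11: tick 13 -> clock=48. purged={a.com}
Op 12: tick 6 -> clock=54.
Op 13: insert b.com -> 10.0.0.5 (expiry=54+3=57). clock=54
Op 14: insert b.com -> 10.0.0.5 (expiry=54+3=57). clock=54
Op 15: tick 5 -> clock=59. purged={b.com}
Op 16: insert c.com -> 10.0.0.3 (expiry=59+2=61). clock=59
Op 17: insert a.com -> 10.0.0.5 (expiry=59+4=63). clock=59
Op 18: tick 5 -> clock=64. purged={a.com,c.com}
Op 19: tick 12 -> clock=76.
Op 20: tick 13 -> clock=89.
Op 21: tick 6 -> clock=95.
Op 22: insert d.com -> 10.0.0.4 (expiry=95+4=99). clock=95
Op 23: tick 6 -> clock=101. purged={d.com}
lookup e.com: not in cache (expired or never inserted)

Answer: NXDOMAIN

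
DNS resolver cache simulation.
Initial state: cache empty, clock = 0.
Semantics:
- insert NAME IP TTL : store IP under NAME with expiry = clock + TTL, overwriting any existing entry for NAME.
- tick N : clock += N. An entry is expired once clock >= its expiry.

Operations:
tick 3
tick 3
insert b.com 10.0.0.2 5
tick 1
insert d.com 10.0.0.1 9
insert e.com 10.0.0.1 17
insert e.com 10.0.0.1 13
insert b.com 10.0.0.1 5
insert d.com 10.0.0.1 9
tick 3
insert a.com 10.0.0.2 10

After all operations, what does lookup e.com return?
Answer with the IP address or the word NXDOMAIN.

Answer: 10.0.0.1

Derivation:
Op 1: tick 3 -> clock=3.
Op 2: tick 3 -> clock=6.
Op 3: insert b.com -> 10.0.0.2 (expiry=6+5=11). clock=6
Op 4: tick 1 -> clock=7.
Op 5: insert d.com -> 10.0.0.1 (expiry=7+9=16). clock=7
Op 6: insert e.com -> 10.0.0.1 (expiry=7+17=24). clock=7
Op 7: insert e.com -> 10.0.0.1 (expiry=7+13=20). clock=7
Op 8: insert b.com -> 10.0.0.1 (expiry=7+5=12). clock=7
Op 9: insert d.com -> 10.0.0.1 (expiry=7+9=16). clock=7
Op 10: tick 3 -> clock=10.
Op 11: insert a.com -> 10.0.0.2 (expiry=10+10=20). clock=10
lookup e.com: present, ip=10.0.0.1 expiry=20 > clock=10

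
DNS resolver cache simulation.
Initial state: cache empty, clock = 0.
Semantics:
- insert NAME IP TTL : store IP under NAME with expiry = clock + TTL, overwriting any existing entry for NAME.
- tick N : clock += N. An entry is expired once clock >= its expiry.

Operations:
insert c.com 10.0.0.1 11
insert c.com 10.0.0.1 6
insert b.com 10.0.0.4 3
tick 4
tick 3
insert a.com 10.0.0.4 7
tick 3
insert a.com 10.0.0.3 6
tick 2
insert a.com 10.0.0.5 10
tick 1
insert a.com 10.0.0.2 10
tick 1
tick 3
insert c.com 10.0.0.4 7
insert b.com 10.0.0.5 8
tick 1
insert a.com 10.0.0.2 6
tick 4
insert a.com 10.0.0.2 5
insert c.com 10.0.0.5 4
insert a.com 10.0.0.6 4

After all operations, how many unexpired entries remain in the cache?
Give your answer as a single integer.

Op 1: insert c.com -> 10.0.0.1 (expiry=0+11=11). clock=0
Op 2: insert c.com -> 10.0.0.1 (expiry=0+6=6). clock=0
Op 3: insert b.com -> 10.0.0.4 (expiry=0+3=3). clock=0
Op 4: tick 4 -> clock=4. purged={b.com}
Op 5: tick 3 -> clock=7. purged={c.com}
Op 6: insert a.com -> 10.0.0.4 (expiry=7+7=14). clock=7
Op 7: tick 3 -> clock=10.
Op 8: insert a.com -> 10.0.0.3 (expiry=10+6=16). clock=10
Op 9: tick 2 -> clock=12.
Op 10: insert a.com -> 10.0.0.5 (expiry=12+10=22). clock=12
Op 11: tick 1 -> clock=13.
Op 12: insert a.com -> 10.0.0.2 (expiry=13+10=23). clock=13
Op 13: tick 1 -> clock=14.
Op 14: tick 3 -> clock=17.
Op 15: insert c.com -> 10.0.0.4 (expiry=17+7=24). clock=17
Op 16: insert b.com -> 10.0.0.5 (expiry=17+8=25). clock=17
Op 17: tick 1 -> clock=18.
Op 18: insert a.com -> 10.0.0.2 (expiry=18+6=24). clock=18
Op 19: tick 4 -> clock=22.
Op 20: insert a.com -> 10.0.0.2 (expiry=22+5=27). clock=22
Op 21: insert c.com -> 10.0.0.5 (expiry=22+4=26). clock=22
Op 22: insert a.com -> 10.0.0.6 (expiry=22+4=26). clock=22
Final cache (unexpired): {a.com,b.com,c.com} -> size=3

Answer: 3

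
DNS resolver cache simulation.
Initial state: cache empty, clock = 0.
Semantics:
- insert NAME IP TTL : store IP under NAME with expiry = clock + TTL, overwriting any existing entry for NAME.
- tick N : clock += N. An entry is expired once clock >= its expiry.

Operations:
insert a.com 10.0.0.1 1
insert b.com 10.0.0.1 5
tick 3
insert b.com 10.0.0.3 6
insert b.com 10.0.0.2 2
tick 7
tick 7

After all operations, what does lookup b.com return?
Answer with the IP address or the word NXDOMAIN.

Op 1: insert a.com -> 10.0.0.1 (expiry=0+1=1). clock=0
Op 2: insert b.com -> 10.0.0.1 (expiry=0+5=5). clock=0
Op 3: tick 3 -> clock=3. purged={a.com}
Op 4: insert b.com -> 10.0.0.3 (expiry=3+6=9). clock=3
Op 5: insert b.com -> 10.0.0.2 (expiry=3+2=5). clock=3
Op 6: tick 7 -> clock=10. purged={b.com}
Op 7: tick 7 -> clock=17.
lookup b.com: not in cache (expired or never inserted)

Answer: NXDOMAIN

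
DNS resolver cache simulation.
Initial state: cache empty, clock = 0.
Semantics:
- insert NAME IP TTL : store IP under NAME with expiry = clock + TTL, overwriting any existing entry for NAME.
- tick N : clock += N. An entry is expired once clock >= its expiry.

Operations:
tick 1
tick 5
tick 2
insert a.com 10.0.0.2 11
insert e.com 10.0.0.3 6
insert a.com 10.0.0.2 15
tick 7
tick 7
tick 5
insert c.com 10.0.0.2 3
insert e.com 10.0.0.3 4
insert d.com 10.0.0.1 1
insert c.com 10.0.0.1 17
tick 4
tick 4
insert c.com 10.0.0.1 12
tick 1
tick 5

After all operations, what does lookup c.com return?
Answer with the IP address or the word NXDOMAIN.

Op 1: tick 1 -> clock=1.
Op 2: tick 5 -> clock=6.
Op 3: tick 2 -> clock=8.
Op 4: insert a.com -> 10.0.0.2 (expiry=8+11=19). clock=8
Op 5: insert e.com -> 10.0.0.3 (expiry=8+6=14). clock=8
Op 6: insert a.com -> 10.0.0.2 (expiry=8+15=23). clock=8
Op 7: tick 7 -> clock=15. purged={e.com}
Op 8: tick 7 -> clock=22.
Op 9: tick 5 -> clock=27. purged={a.com}
Op 10: insert c.com -> 10.0.0.2 (expiry=27+3=30). clock=27
Op 11: insert e.com -> 10.0.0.3 (expiry=27+4=31). clock=27
Op 12: insert d.com -> 10.0.0.1 (expiry=27+1=28). clock=27
Op 13: insert c.com -> 10.0.0.1 (expiry=27+17=44). clock=27
Op 14: tick 4 -> clock=31. purged={d.com,e.com}
Op 15: tick 4 -> clock=35.
Op 16: insert c.com -> 10.0.0.1 (expiry=35+12=47). clock=35
Op 17: tick 1 -> clock=36.
Op 18: tick 5 -> clock=41.
lookup c.com: present, ip=10.0.0.1 expiry=47 > clock=41

Answer: 10.0.0.1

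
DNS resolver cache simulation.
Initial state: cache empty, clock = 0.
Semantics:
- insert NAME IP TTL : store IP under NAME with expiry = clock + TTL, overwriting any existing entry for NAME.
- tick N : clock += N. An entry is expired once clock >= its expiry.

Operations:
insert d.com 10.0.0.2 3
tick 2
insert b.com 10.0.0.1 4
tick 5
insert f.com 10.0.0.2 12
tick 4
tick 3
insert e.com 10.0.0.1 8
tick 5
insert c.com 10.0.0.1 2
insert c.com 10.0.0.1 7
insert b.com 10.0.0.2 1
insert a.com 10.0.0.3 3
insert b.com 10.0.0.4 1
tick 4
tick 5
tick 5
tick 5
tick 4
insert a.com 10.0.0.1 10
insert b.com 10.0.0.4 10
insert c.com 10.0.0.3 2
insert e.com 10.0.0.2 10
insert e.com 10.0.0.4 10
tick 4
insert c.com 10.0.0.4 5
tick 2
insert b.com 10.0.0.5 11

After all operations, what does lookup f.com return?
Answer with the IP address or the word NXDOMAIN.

Answer: NXDOMAIN

Derivation:
Op 1: insert d.com -> 10.0.0.2 (expiry=0+3=3). clock=0
Op 2: tick 2 -> clock=2.
Op 3: insert b.com -> 10.0.0.1 (expiry=2+4=6). clock=2
Op 4: tick 5 -> clock=7. purged={b.com,d.com}
Op 5: insert f.com -> 10.0.0.2 (expiry=7+12=19). clock=7
Op 6: tick 4 -> clock=11.
Op 7: tick 3 -> clock=14.
Op 8: insert e.com -> 10.0.0.1 (expiry=14+8=22). clock=14
Op 9: tick 5 -> clock=19. purged={f.com}
Op 10: insert c.com -> 10.0.0.1 (expiry=19+2=21). clock=19
Op 11: insert c.com -> 10.0.0.1 (expiry=19+7=26). clock=19
Op 12: insert b.com -> 10.0.0.2 (expiry=19+1=20). clock=19
Op 13: insert a.com -> 10.0.0.3 (expiry=19+3=22). clock=19
Op 14: insert b.com -> 10.0.0.4 (expiry=19+1=20). clock=19
Op 15: tick 4 -> clock=23. purged={a.com,b.com,e.com}
Op 16: tick 5 -> clock=28. purged={c.com}
Op 17: tick 5 -> clock=33.
Op 18: tick 5 -> clock=38.
Op 19: tick 4 -> clock=42.
Op 20: insert a.com -> 10.0.0.1 (expiry=42+10=52). clock=42
Op 21: insert b.com -> 10.0.0.4 (expiry=42+10=52). clock=42
Op 22: insert c.com -> 10.0.0.3 (expiry=42+2=44). clock=42
Op 23: insert e.com -> 10.0.0.2 (expiry=42+10=52). clock=42
Op 24: insert e.com -> 10.0.0.4 (expiry=42+10=52). clock=42
Op 25: tick 4 -> clock=46. purged={c.com}
Op 26: insert c.com -> 10.0.0.4 (expiry=46+5=51). clock=46
Op 27: tick 2 -> clock=48.
Op 28: insert b.com -> 10.0.0.5 (expiry=48+11=59). clock=48
lookup f.com: not in cache (expired or never inserted)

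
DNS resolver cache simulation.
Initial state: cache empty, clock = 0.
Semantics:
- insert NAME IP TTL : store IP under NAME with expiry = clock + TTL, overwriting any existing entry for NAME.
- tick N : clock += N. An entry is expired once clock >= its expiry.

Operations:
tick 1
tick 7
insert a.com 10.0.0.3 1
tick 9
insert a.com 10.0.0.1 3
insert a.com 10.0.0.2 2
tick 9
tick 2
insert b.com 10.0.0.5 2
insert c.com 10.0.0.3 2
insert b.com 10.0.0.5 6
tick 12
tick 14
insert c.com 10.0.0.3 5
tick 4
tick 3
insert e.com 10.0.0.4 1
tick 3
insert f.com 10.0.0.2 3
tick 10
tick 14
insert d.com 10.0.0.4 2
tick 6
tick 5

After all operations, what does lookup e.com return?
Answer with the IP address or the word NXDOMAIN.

Op 1: tick 1 -> clock=1.
Op 2: tick 7 -> clock=8.
Op 3: insert a.com -> 10.0.0.3 (expiry=8+1=9). clock=8
Op 4: tick 9 -> clock=17. purged={a.com}
Op 5: insert a.com -> 10.0.0.1 (expiry=17+3=20). clock=17
Op 6: insert a.com -> 10.0.0.2 (expiry=17+2=19). clock=17
Op 7: tick 9 -> clock=26. purged={a.com}
Op 8: tick 2 -> clock=28.
Op 9: insert b.com -> 10.0.0.5 (expiry=28+2=30). clock=28
Op 10: insert c.com -> 10.0.0.3 (expiry=28+2=30). clock=28
Op 11: insert b.com -> 10.0.0.5 (expiry=28+6=34). clock=28
Op 12: tick 12 -> clock=40. purged={b.com,c.com}
Op 13: tick 14 -> clock=54.
Op 14: insert c.com -> 10.0.0.3 (expiry=54+5=59). clock=54
Op 15: tick 4 -> clock=58.
Op 16: tick 3 -> clock=61. purged={c.com}
Op 17: insert e.com -> 10.0.0.4 (expiry=61+1=62). clock=61
Op 18: tick 3 -> clock=64. purged={e.com}
Op 19: insert f.com -> 10.0.0.2 (expiry=64+3=67). clock=64
Op 20: tick 10 -> clock=74. purged={f.com}
Op 21: tick 14 -> clock=88.
Op 22: insert d.com -> 10.0.0.4 (expiry=88+2=90). clock=88
Op 23: tick 6 -> clock=94. purged={d.com}
Op 24: tick 5 -> clock=99.
lookup e.com: not in cache (expired or never inserted)

Answer: NXDOMAIN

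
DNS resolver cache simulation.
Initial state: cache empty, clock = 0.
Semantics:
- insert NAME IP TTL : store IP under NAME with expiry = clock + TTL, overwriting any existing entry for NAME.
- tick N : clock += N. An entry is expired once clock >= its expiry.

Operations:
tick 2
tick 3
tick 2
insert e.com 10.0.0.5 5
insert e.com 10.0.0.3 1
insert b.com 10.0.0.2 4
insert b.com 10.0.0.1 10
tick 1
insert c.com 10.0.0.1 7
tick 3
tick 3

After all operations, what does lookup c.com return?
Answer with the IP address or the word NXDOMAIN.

Op 1: tick 2 -> clock=2.
Op 2: tick 3 -> clock=5.
Op 3: tick 2 -> clock=7.
Op 4: insert e.com -> 10.0.0.5 (expiry=7+5=12). clock=7
Op 5: insert e.com -> 10.0.0.3 (expiry=7+1=8). clock=7
Op 6: insert b.com -> 10.0.0.2 (expiry=7+4=11). clock=7
Op 7: insert b.com -> 10.0.0.1 (expiry=7+10=17). clock=7
Op 8: tick 1 -> clock=8. purged={e.com}
Op 9: insert c.com -> 10.0.0.1 (expiry=8+7=15). clock=8
Op 10: tick 3 -> clock=11.
Op 11: tick 3 -> clock=14.
lookup c.com: present, ip=10.0.0.1 expiry=15 > clock=14

Answer: 10.0.0.1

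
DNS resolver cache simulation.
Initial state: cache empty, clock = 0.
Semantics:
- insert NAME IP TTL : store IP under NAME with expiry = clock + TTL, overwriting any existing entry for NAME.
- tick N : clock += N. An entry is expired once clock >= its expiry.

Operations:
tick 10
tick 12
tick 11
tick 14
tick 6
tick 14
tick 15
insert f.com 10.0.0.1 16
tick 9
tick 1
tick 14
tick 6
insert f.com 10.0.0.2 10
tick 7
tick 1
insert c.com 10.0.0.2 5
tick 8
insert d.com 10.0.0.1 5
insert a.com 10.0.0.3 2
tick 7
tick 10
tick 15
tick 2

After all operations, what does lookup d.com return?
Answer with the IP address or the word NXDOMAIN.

Op 1: tick 10 -> clock=10.
Op 2: tick 12 -> clock=22.
Op 3: tick 11 -> clock=33.
Op 4: tick 14 -> clock=47.
Op 5: tick 6 -> clock=53.
Op 6: tick 14 -> clock=67.
Op 7: tick 15 -> clock=82.
Op 8: insert f.com -> 10.0.0.1 (expiry=82+16=98). clock=82
Op 9: tick 9 -> clock=91.
Op 10: tick 1 -> clock=92.
Op 11: tick 14 -> clock=106. purged={f.com}
Op 12: tick 6 -> clock=112.
Op 13: insert f.com -> 10.0.0.2 (expiry=112+10=122). clock=112
Op 14: tick 7 -> clock=119.
Op 15: tick 1 -> clock=120.
Op 16: insert c.com -> 10.0.0.2 (expiry=120+5=125). clock=120
Op 17: tick 8 -> clock=128. purged={c.com,f.com}
Op 18: insert d.com -> 10.0.0.1 (expiry=128+5=133). clock=128
Op 19: insert a.com -> 10.0.0.3 (expiry=128+2=130). clock=128
Op 20: tick 7 -> clock=135. purged={a.com,d.com}
Op 21: tick 10 -> clock=145.
Op 22: tick 15 -> clock=160.
Op 23: tick 2 -> clock=162.
lookup d.com: not in cache (expired or never inserted)

Answer: NXDOMAIN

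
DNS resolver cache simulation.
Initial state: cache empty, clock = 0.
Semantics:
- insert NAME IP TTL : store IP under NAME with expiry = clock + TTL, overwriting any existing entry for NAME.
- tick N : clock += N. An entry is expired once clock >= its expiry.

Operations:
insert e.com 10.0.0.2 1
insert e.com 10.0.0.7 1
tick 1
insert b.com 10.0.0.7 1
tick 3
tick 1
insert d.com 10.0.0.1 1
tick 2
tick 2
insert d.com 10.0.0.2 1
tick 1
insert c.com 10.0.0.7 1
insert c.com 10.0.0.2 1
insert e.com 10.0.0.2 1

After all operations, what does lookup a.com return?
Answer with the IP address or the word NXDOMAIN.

Answer: NXDOMAIN

Derivation:
Op 1: insert e.com -> 10.0.0.2 (expiry=0+1=1). clock=0
Op 2: insert e.com -> 10.0.0.7 (expiry=0+1=1). clock=0
Op 3: tick 1 -> clock=1. purged={e.com}
Op 4: insert b.com -> 10.0.0.7 (expiry=1+1=2). clock=1
Op 5: tick 3 -> clock=4. purged={b.com}
Op 6: tick 1 -> clock=5.
Op 7: insert d.com -> 10.0.0.1 (expiry=5+1=6). clock=5
Op 8: tick 2 -> clock=7. purged={d.com}
Op 9: tick 2 -> clock=9.
Op 10: insert d.com -> 10.0.0.2 (expiry=9+1=10). clock=9
Op 11: tick 1 -> clock=10. purged={d.com}
Op 12: insert c.com -> 10.0.0.7 (expiry=10+1=11). clock=10
Op 13: insert c.com -> 10.0.0.2 (expiry=10+1=11). clock=10
Op 14: insert e.com -> 10.0.0.2 (expiry=10+1=11). clock=10
lookup a.com: not in cache (expired or never inserted)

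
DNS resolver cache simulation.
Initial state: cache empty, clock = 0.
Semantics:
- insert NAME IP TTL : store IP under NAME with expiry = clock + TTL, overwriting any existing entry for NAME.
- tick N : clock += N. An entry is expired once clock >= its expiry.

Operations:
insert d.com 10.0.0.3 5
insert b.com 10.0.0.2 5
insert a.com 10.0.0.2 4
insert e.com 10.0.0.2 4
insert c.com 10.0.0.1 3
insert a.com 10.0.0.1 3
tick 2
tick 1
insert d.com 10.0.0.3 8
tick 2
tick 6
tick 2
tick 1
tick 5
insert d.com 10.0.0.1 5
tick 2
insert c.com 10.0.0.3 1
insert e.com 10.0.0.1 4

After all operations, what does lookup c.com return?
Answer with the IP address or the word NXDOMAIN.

Answer: 10.0.0.3

Derivation:
Op 1: insert d.com -> 10.0.0.3 (expiry=0+5=5). clock=0
Op 2: insert b.com -> 10.0.0.2 (expiry=0+5=5). clock=0
Op 3: insert a.com -> 10.0.0.2 (expiry=0+4=4). clock=0
Op 4: insert e.com -> 10.0.0.2 (expiry=0+4=4). clock=0
Op 5: insert c.com -> 10.0.0.1 (expiry=0+3=3). clock=0
Op 6: insert a.com -> 10.0.0.1 (expiry=0+3=3). clock=0
Op 7: tick 2 -> clock=2.
Op 8: tick 1 -> clock=3. purged={a.com,c.com}
Op 9: insert d.com -> 10.0.0.3 (expiry=3+8=11). clock=3
Op 10: tick 2 -> clock=5. purged={b.com,e.com}
Op 11: tick 6 -> clock=11. purged={d.com}
Op 12: tick 2 -> clock=13.
Op 13: tick 1 -> clock=14.
Op 14: tick 5 -> clock=19.
Op 15: insert d.com -> 10.0.0.1 (expiry=19+5=24). clock=19
Op 16: tick 2 -> clock=21.
Op 17: insert c.com -> 10.0.0.3 (expiry=21+1=22). clock=21
Op 18: insert e.com -> 10.0.0.1 (expiry=21+4=25). clock=21
lookup c.com: present, ip=10.0.0.3 expiry=22 > clock=21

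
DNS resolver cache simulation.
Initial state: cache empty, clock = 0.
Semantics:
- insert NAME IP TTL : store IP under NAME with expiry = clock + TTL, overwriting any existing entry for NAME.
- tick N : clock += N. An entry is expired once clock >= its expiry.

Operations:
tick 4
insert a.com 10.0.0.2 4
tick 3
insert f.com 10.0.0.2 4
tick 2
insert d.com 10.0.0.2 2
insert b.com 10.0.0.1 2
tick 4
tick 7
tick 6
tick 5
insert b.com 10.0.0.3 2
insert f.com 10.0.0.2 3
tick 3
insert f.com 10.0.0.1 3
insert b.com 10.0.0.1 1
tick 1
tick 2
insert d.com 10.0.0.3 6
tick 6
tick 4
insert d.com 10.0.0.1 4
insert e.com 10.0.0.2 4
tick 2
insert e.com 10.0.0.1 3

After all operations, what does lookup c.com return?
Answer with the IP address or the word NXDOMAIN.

Answer: NXDOMAIN

Derivation:
Op 1: tick 4 -> clock=4.
Op 2: insert a.com -> 10.0.0.2 (expiry=4+4=8). clock=4
Op 3: tick 3 -> clock=7.
Op 4: insert f.com -> 10.0.0.2 (expiry=7+4=11). clock=7
Op 5: tick 2 -> clock=9. purged={a.com}
Op 6: insert d.com -> 10.0.0.2 (expiry=9+2=11). clock=9
Op 7: insert b.com -> 10.0.0.1 (expiry=9+2=11). clock=9
Op 8: tick 4 -> clock=13. purged={b.com,d.com,f.com}
Op 9: tick 7 -> clock=20.
Op 10: tick 6 -> clock=26.
Op 11: tick 5 -> clock=31.
Op 12: insert b.com -> 10.0.0.3 (expiry=31+2=33). clock=31
Op 13: insert f.com -> 10.0.0.2 (expiry=31+3=34). clock=31
Op 14: tick 3 -> clock=34. purged={b.com,f.com}
Op 15: insert f.com -> 10.0.0.1 (expiry=34+3=37). clock=34
Op 16: insert b.com -> 10.0.0.1 (expiry=34+1=35). clock=34
Op 17: tick 1 -> clock=35. purged={b.com}
Op 18: tick 2 -> clock=37. purged={f.com}
Op 19: insert d.com -> 10.0.0.3 (expiry=37+6=43). clock=37
Op 20: tick 6 -> clock=43. purged={d.com}
Op 21: tick 4 -> clock=47.
Op 22: insert d.com -> 10.0.0.1 (expiry=47+4=51). clock=47
Op 23: insert e.com -> 10.0.0.2 (expiry=47+4=51). clock=47
Op 24: tick 2 -> clock=49.
Op 25: insert e.com -> 10.0.0.1 (expiry=49+3=52). clock=49
lookup c.com: not in cache (expired or never inserted)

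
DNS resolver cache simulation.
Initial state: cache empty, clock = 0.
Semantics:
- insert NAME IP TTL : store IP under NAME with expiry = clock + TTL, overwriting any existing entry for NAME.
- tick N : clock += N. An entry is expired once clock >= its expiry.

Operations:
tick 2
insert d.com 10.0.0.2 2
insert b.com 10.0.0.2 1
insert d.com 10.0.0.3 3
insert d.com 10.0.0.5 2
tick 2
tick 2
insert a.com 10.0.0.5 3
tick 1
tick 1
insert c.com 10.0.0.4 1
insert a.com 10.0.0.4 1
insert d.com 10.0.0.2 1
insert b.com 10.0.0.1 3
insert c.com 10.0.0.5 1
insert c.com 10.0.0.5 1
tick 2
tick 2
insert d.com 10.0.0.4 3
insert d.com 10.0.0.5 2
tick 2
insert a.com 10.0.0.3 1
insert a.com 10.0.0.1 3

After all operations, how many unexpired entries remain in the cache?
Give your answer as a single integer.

Answer: 1

Derivation:
Op 1: tick 2 -> clock=2.
Op 2: insert d.com -> 10.0.0.2 (expiry=2+2=4). clock=2
Op 3: insert b.com -> 10.0.0.2 (expiry=2+1=3). clock=2
Op 4: insert d.com -> 10.0.0.3 (expiry=2+3=5). clock=2
Op 5: insert d.com -> 10.0.0.5 (expiry=2+2=4). clock=2
Op 6: tick 2 -> clock=4. purged={b.com,d.com}
Op 7: tick 2 -> clock=6.
Op 8: insert a.com -> 10.0.0.5 (expiry=6+3=9). clock=6
Op 9: tick 1 -> clock=7.
Op 10: tick 1 -> clock=8.
Op 11: insert c.com -> 10.0.0.4 (expiry=8+1=9). clock=8
Op 12: insert a.com -> 10.0.0.4 (expiry=8+1=9). clock=8
Op 13: insert d.com -> 10.0.0.2 (expiry=8+1=9). clock=8
Op 14: insert b.com -> 10.0.0.1 (expiry=8+3=11). clock=8
Op 15: insert c.com -> 10.0.0.5 (expiry=8+1=9). clock=8
Op 16: insert c.com -> 10.0.0.5 (expiry=8+1=9). clock=8
Op 17: tick 2 -> clock=10. purged={a.com,c.com,d.com}
Op 18: tick 2 -> clock=12. purged={b.com}
Op 19: insert d.com -> 10.0.0.4 (expiry=12+3=15). clock=12
Op 20: insert d.com -> 10.0.0.5 (expiry=12+2=14). clock=12
Op 21: tick 2 -> clock=14. purged={d.com}
Op 22: insert a.com -> 10.0.0.3 (expiry=14+1=15). clock=14
Op 23: insert a.com -> 10.0.0.1 (expiry=14+3=17). clock=14
Final cache (unexpired): {a.com} -> size=1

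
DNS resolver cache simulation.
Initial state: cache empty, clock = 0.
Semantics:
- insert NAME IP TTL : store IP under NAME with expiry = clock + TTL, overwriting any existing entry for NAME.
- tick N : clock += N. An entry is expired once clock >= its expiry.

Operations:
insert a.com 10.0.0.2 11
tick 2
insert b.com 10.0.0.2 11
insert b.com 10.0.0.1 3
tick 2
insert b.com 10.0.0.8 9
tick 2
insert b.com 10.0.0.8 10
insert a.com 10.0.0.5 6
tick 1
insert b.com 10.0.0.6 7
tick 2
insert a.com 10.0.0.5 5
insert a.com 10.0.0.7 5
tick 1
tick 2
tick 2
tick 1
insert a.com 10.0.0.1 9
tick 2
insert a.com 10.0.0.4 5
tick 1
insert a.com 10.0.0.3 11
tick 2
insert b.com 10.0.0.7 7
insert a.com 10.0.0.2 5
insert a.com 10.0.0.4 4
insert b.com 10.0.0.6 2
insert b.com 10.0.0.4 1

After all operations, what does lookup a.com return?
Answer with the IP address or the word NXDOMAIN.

Answer: 10.0.0.4

Derivation:
Op 1: insert a.com -> 10.0.0.2 (expiry=0+11=11). clock=0
Op 2: tick 2 -> clock=2.
Op 3: insert b.com -> 10.0.0.2 (expiry=2+11=13). clock=2
Op 4: insert b.com -> 10.0.0.1 (expiry=2+3=5). clock=2
Op 5: tick 2 -> clock=4.
Op 6: insert b.com -> 10.0.0.8 (expiry=4+9=13). clock=4
Op 7: tick 2 -> clock=6.
Op 8: insert b.com -> 10.0.0.8 (expiry=6+10=16). clock=6
Op 9: insert a.com -> 10.0.0.5 (expiry=6+6=12). clock=6
Op 10: tick 1 -> clock=7.
Op 11: insert b.com -> 10.0.0.6 (expiry=7+7=14). clock=7
Op 12: tick 2 -> clock=9.
Op 13: insert a.com -> 10.0.0.5 (expiry=9+5=14). clock=9
Op 14: insert a.com -> 10.0.0.7 (expiry=9+5=14). clock=9
Op 15: tick 1 -> clock=10.
Op 16: tick 2 -> clock=12.
Op 17: tick 2 -> clock=14. purged={a.com,b.com}
Op 18: tick 1 -> clock=15.
Op 19: insert a.com -> 10.0.0.1 (expiry=15+9=24). clock=15
Op 20: tick 2 -> clock=17.
Op 21: insert a.com -> 10.0.0.4 (expiry=17+5=22). clock=17
Op 22: tick 1 -> clock=18.
Op 23: insert a.com -> 10.0.0.3 (expiry=18+11=29). clock=18
Op 24: tick 2 -> clock=20.
Op 25: insert b.com -> 10.0.0.7 (expiry=20+7=27). clock=20
Op 26: insert a.com -> 10.0.0.2 (expiry=20+5=25). clock=20
Op 27: insert a.com -> 10.0.0.4 (expiry=20+4=24). clock=20
Op 28: insert b.com -> 10.0.0.6 (expiry=20+2=22). clock=20
Op 29: insert b.com -> 10.0.0.4 (expiry=20+1=21). clock=20
lookup a.com: present, ip=10.0.0.4 expiry=24 > clock=20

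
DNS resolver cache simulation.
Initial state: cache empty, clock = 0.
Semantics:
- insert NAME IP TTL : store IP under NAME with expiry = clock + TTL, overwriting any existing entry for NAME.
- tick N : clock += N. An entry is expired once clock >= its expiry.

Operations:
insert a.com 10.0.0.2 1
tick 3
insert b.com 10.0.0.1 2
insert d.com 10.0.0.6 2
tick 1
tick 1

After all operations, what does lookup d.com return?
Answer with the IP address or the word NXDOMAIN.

Op 1: insert a.com -> 10.0.0.2 (expiry=0+1=1). clock=0
Op 2: tick 3 -> clock=3. purged={a.com}
Op 3: insert b.com -> 10.0.0.1 (expiry=3+2=5). clock=3
Op 4: insert d.com -> 10.0.0.6 (expiry=3+2=5). clock=3
Op 5: tick 1 -> clock=4.
Op 6: tick 1 -> clock=5. purged={b.com,d.com}
lookup d.com: not in cache (expired or never inserted)

Answer: NXDOMAIN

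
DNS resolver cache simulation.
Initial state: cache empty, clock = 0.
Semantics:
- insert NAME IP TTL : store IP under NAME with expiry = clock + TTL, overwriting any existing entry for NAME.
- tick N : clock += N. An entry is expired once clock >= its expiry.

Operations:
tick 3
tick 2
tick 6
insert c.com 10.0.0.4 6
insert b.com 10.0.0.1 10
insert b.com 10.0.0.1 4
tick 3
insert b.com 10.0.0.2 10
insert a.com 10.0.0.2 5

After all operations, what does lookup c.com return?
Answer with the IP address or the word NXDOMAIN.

Answer: 10.0.0.4

Derivation:
Op 1: tick 3 -> clock=3.
Op 2: tick 2 -> clock=5.
Op 3: tick 6 -> clock=11.
Op 4: insert c.com -> 10.0.0.4 (expiry=11+6=17). clock=11
Op 5: insert b.com -> 10.0.0.1 (expiry=11+10=21). clock=11
Op 6: insert b.com -> 10.0.0.1 (expiry=11+4=15). clock=11
Op 7: tick 3 -> clock=14.
Op 8: insert b.com -> 10.0.0.2 (expiry=14+10=24). clock=14
Op 9: insert a.com -> 10.0.0.2 (expiry=14+5=19). clock=14
lookup c.com: present, ip=10.0.0.4 expiry=17 > clock=14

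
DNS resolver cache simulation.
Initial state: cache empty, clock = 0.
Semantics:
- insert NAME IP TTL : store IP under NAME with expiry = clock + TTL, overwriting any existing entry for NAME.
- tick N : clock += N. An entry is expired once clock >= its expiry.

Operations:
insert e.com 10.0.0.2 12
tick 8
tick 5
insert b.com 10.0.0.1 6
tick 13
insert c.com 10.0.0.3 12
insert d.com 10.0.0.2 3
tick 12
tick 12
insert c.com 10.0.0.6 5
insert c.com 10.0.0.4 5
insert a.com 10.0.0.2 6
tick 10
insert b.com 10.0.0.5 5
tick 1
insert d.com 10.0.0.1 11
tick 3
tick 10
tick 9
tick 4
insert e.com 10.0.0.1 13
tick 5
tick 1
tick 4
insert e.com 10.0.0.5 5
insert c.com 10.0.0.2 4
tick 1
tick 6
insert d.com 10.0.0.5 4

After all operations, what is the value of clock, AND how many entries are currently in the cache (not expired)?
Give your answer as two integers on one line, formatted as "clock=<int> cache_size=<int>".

Answer: clock=104 cache_size=1

Derivation:
Op 1: insert e.com -> 10.0.0.2 (expiry=0+12=12). clock=0
Op 2: tick 8 -> clock=8.
Op 3: tick 5 -> clock=13. purged={e.com}
Op 4: insert b.com -> 10.0.0.1 (expiry=13+6=19). clock=13
Op 5: tick 13 -> clock=26. purged={b.com}
Op 6: insert c.com -> 10.0.0.3 (expiry=26+12=38). clock=26
Op 7: insert d.com -> 10.0.0.2 (expiry=26+3=29). clock=26
Op 8: tick 12 -> clock=38. purged={c.com,d.com}
Op 9: tick 12 -> clock=50.
Op 10: insert c.com -> 10.0.0.6 (expiry=50+5=55). clock=50
Op 11: insert c.com -> 10.0.0.4 (expiry=50+5=55). clock=50
Op 12: insert a.com -> 10.0.0.2 (expiry=50+6=56). clock=50
Op 13: tick 10 -> clock=60. purged={a.com,c.com}
Op 14: insert b.com -> 10.0.0.5 (expiry=60+5=65). clock=60
Op 15: tick 1 -> clock=61.
Op 16: insert d.com -> 10.0.0.1 (expiry=61+11=72). clock=61
Op 17: tick 3 -> clock=64.
Op 18: tick 10 -> clock=74. purged={b.com,d.com}
Op 19: tick 9 -> clock=83.
Op 20: tick 4 -> clock=87.
Op 21: insert e.com -> 10.0.0.1 (expiry=87+13=100). clock=87
Op 22: tick 5 -> clock=92.
Op 23: tick 1 -> clock=93.
Op 24: tick 4 -> clock=97.
Op 25: insert e.com -> 10.0.0.5 (expiry=97+5=102). clock=97
Op 26: insert c.com -> 10.0.0.2 (expiry=97+4=101). clock=97
Op 27: tick 1 -> clock=98.
Op 28: tick 6 -> clock=104. purged={c.com,e.com}
Op 29: insert d.com -> 10.0.0.5 (expiry=104+4=108). clock=104
Final clock = 104
Final cache (unexpired): {d.com} -> size=1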